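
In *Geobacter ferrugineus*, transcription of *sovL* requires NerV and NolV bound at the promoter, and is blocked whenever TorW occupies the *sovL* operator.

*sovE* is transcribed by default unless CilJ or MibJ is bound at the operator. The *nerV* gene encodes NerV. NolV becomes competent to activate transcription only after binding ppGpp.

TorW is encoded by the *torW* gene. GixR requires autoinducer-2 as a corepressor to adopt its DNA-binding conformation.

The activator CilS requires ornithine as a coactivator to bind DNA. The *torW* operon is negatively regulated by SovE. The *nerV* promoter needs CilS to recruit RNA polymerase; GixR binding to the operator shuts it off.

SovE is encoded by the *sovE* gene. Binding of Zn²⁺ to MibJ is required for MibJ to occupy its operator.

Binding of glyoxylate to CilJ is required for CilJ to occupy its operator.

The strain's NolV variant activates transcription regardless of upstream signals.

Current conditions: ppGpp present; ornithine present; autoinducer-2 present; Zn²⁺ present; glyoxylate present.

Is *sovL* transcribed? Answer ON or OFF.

OFF

Ornithine is present, so CilS is active.
Autoinducer-2 is present, so GixR is active.
With repressor GixR bound, *nerV* is not transcribed.
So NerV is not produced.
NolV is constitutively active in this strain.
Glyoxylate is present, so CilJ is active.
Zn²⁺ is present, so MibJ is active.
With repressor CilJ bound, *sovE* is not transcribed.
So SovE is not produced.
With no repressor bound, *torW* is transcribed.
So TorW is produced and active.
With repressor TorW bound, *sovL* is not transcribed.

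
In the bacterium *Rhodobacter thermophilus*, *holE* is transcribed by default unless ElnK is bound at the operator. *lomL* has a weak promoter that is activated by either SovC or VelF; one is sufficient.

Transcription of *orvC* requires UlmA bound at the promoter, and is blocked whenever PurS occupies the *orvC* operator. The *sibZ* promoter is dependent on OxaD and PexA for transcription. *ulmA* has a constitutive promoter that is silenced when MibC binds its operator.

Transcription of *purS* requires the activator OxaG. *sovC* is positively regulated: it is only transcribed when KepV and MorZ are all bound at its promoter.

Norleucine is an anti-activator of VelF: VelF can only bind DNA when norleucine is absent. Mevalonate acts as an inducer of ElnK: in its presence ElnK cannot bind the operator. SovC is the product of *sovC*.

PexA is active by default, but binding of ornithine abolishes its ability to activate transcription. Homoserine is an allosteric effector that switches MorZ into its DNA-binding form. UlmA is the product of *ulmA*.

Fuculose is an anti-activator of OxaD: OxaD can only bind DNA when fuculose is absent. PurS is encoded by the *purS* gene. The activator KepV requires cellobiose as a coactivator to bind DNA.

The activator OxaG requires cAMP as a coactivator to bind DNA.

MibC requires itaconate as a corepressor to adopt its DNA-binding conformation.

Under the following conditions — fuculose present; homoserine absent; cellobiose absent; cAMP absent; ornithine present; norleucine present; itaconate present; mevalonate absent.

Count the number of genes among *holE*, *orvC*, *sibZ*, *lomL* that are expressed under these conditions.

0

Mevalonate is absent, so ElnK is active.
With repressor ElnK bound, *holE* is not transcribed.
→ *holE* is OFF.
Itaconate is present, so MibC is active.
With repressor MibC bound, *ulmA* is not transcribed.
So UlmA is not produced.
cAMP is absent, so OxaG is inactive.
Required activator OxaG is absent, so *purS* is not transcribed.
So PurS is not produced.
Required activator UlmA is absent, so *orvC* is not transcribed.
→ *orvC* is OFF.
Fuculose is present, so OxaD is inactive.
Ornithine is present, so PexA is inactive.
Required activator OxaD is absent, so *sibZ* is not transcribed.
→ *sibZ* is OFF.
Cellobiose is absent, so KepV is inactive.
Homoserine is absent, so MorZ is inactive.
Required activator KepV is absent, so *sovC* is not transcribed.
So SovC is not produced.
Norleucine is present, so VelF is inactive.
No activator is available at the *lomL* promoter, so *lomL* is not transcribed.
→ *lomL* is OFF.
0 of the 4 genes are transcribed.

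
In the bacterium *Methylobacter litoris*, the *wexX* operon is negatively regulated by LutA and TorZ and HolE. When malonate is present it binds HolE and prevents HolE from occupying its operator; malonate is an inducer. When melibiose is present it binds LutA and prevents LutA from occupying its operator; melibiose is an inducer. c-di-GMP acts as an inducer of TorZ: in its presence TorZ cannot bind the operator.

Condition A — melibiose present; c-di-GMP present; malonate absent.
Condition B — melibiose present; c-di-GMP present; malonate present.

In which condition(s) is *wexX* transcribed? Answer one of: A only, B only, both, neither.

Condition A:
Melibiose is present, so LutA is inactive.
c-di-GMP is present, so TorZ is inactive.
Malonate is absent, so HolE is active.
With repressor HolE bound, *wexX* is not transcribed.
→ *wexX* is OFF in A.
Condition B:
Melibiose is present, so LutA is inactive.
c-di-GMP is present, so TorZ is inactive.
Malonate is present, so HolE is inactive.
With no repressor bound, *wexX* is transcribed.
→ *wexX* is ON in B.

B only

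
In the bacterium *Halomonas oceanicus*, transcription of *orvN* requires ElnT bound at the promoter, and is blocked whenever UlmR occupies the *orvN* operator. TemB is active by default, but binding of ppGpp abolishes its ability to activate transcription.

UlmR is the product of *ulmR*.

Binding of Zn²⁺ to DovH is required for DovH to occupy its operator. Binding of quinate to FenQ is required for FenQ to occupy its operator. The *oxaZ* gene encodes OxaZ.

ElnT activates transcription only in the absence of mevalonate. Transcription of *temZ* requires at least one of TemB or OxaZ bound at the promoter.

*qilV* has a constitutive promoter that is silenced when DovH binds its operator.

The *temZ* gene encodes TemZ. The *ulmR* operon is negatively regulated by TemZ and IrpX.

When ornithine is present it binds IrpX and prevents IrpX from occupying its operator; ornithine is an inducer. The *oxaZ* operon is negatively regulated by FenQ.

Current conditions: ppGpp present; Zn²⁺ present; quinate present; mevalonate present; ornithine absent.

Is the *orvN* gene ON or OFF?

OFF

Mevalonate is present, so ElnT is inactive.
ppGpp is present, so TemB is inactive.
Quinate is present, so FenQ is active.
With repressor FenQ bound, *oxaZ* is not transcribed.
So OxaZ is not produced.
No activator is available at the *temZ* promoter, so *temZ* is not transcribed.
So TemZ is not produced.
Ornithine is absent, so IrpX is active.
With repressor IrpX bound, *ulmR* is not transcribed.
So UlmR is not produced.
Required activator ElnT is absent, so *orvN* is not transcribed.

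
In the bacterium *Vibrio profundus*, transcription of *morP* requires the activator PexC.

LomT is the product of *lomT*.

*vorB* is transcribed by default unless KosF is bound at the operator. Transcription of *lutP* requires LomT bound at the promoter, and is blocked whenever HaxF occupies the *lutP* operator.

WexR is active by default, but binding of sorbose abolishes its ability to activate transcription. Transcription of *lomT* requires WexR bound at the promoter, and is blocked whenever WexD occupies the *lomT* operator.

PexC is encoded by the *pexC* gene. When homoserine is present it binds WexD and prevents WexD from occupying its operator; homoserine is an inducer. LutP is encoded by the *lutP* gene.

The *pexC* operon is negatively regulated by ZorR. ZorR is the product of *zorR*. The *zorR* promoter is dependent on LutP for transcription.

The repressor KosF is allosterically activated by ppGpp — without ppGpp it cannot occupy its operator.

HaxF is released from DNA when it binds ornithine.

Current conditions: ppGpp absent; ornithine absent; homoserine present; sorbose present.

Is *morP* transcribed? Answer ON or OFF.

Homoserine is present, so WexD is inactive.
Sorbose is present, so WexR is inactive.
Required activator WexR is absent, so *lomT* is not transcribed.
So LomT is not produced.
Ornithine is absent, so HaxF is active.
With repressor HaxF bound, *lutP* is not transcribed.
So LutP is not produced.
Required activator LutP is absent, so *zorR* is not transcribed.
So ZorR is not produced.
With no repressor bound, *pexC* is transcribed.
So PexC is produced and active.
No repressor is bound and PexC is active, so *morP* is transcribed.

ON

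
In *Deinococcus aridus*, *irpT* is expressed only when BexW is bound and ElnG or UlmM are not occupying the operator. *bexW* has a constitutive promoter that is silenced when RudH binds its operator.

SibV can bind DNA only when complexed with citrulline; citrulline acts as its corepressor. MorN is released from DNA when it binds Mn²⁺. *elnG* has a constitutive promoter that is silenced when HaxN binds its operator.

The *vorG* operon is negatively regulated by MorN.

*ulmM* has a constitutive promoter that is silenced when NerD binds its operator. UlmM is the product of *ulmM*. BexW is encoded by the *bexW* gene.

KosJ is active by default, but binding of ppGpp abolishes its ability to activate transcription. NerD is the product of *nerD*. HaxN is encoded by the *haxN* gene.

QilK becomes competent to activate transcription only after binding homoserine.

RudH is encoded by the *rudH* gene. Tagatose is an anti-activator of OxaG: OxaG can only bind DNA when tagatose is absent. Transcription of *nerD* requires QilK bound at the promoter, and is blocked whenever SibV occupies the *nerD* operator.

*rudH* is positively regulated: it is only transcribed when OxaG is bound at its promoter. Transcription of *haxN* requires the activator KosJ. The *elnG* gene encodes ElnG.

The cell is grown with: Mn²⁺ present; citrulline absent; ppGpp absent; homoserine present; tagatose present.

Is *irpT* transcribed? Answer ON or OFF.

ppGpp is absent, so KosJ is active.
No repressor is bound and KosJ is active, so *haxN* is transcribed.
So HaxN is produced and active.
With repressor HaxN bound, *elnG* is not transcribed.
So ElnG is not produced.
Homoserine is present, so QilK is active.
Citrulline is absent, so SibV is inactive.
No repressor is bound and QilK is active, so *nerD* is transcribed.
So NerD is produced and active.
With repressor NerD bound, *ulmM* is not transcribed.
So UlmM is not produced.
Tagatose is present, so OxaG is inactive.
Required activator OxaG is absent, so *rudH* is not transcribed.
So RudH is not produced.
With no repressor bound, *bexW* is transcribed.
So BexW is produced and active.
No repressor is bound and BexW is active, so *irpT* is transcribed.

ON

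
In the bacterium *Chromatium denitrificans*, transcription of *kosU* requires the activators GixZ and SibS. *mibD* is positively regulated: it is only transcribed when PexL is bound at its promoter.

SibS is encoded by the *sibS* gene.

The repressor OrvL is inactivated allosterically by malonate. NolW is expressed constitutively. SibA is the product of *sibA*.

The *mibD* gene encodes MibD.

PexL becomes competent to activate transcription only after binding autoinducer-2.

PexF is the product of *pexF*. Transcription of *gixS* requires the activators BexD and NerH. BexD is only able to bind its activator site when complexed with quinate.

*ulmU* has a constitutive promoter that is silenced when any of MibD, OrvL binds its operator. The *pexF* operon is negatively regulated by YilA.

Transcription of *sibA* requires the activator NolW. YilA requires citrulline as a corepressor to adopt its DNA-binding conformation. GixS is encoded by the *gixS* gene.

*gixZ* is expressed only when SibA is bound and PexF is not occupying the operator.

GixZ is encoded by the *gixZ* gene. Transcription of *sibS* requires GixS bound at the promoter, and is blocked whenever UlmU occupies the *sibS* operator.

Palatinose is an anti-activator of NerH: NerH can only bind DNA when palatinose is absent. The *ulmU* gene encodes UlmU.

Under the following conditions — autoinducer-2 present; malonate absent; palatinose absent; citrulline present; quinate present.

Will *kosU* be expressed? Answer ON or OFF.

Citrulline is present, so YilA is active.
With repressor YilA bound, *pexF* is not transcribed.
So PexF is not produced.
NolW is produced constitutively and is active.
No repressor is bound and NolW is active, so *sibA* is transcribed.
So SibA is produced and active.
No repressor is bound and SibA is active, so *gixZ* is transcribed.
So GixZ is produced and active.
Autoinducer-2 is present, so PexL is active.
No repressor is bound and PexL is active, so *mibD* is transcribed.
So MibD is produced and active.
Malonate is absent, so OrvL is active.
With repressor MibD bound, *ulmU* is not transcribed.
So UlmU is not produced.
Quinate is present, so BexD is active.
Palatinose is absent, so NerH is active.
No repressor is bound and BexD and NerH are active, so *gixS* is transcribed.
So GixS is produced and active.
No repressor is bound and GixS is active, so *sibS* is transcribed.
So SibS is produced and active.
No repressor is bound and GixZ and SibS are active, so *kosU* is transcribed.

ON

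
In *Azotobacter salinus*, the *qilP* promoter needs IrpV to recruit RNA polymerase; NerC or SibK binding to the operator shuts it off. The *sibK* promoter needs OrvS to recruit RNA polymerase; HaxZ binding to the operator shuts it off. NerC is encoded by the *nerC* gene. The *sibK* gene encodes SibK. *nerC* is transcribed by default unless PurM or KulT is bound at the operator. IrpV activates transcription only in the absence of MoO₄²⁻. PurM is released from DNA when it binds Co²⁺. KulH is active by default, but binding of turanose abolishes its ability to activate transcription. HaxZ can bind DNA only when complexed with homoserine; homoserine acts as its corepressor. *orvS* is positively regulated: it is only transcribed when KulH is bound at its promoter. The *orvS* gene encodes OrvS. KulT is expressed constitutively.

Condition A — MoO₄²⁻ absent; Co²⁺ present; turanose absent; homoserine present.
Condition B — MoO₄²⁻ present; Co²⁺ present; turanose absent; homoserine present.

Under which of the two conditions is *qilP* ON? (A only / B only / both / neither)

A only

Condition A:
MoO₄²⁻ is absent, so IrpV is active.
Co²⁺ is present, so PurM is inactive.
KulT is produced constitutively and is active.
With repressor KulT bound, *nerC* is not transcribed.
So NerC is not produced.
Turanose is absent, so KulH is active.
No repressor is bound and KulH is active, so *orvS* is transcribed.
So OrvS is produced and active.
Homoserine is present, so HaxZ is active.
With repressor HaxZ bound, *sibK* is not transcribed.
So SibK is not produced.
No repressor is bound and IrpV is active, so *qilP* is transcribed.
→ *qilP* is ON in A.
Condition B:
MoO₄²⁻ is present, so IrpV is inactive.
Co²⁺ is present, so PurM is inactive.
KulT is produced constitutively and is active.
With repressor KulT bound, *nerC* is not transcribed.
So NerC is not produced.
Turanose is absent, so KulH is active.
No repressor is bound and KulH is active, so *orvS* is transcribed.
So OrvS is produced and active.
Homoserine is present, so HaxZ is active.
With repressor HaxZ bound, *sibK* is not transcribed.
So SibK is not produced.
Required activator IrpV is absent, so *qilP* is not transcribed.
→ *qilP* is OFF in B.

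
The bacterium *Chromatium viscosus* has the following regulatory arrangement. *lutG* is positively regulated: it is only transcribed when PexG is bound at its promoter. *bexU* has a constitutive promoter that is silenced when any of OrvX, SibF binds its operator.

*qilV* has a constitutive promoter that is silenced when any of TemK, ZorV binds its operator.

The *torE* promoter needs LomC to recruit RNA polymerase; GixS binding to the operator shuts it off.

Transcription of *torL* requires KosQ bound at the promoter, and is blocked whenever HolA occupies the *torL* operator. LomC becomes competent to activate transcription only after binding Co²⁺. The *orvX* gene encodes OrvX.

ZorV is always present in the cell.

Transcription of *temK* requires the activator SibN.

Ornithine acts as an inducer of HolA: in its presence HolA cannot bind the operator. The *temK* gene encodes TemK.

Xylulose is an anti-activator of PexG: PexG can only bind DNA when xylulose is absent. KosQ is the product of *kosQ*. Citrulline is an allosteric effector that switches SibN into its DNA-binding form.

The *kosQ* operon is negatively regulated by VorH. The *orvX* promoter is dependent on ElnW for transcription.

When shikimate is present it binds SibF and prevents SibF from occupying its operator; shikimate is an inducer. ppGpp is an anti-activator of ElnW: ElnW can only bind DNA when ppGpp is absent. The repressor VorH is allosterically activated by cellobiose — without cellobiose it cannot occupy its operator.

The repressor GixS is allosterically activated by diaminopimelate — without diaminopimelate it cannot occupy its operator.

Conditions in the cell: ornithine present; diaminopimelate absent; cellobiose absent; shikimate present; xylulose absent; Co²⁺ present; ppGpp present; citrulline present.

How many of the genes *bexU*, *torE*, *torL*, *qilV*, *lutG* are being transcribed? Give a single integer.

4

ppGpp is present, so ElnW is inactive.
Required activator ElnW is absent, so *orvX* is not transcribed.
So OrvX is not produced.
Shikimate is present, so SibF is inactive.
With no repressor bound, *bexU* is transcribed.
→ *bexU* is ON.
Diaminopimelate is absent, so GixS is inactive.
Co²⁺ is present, so LomC is active.
No repressor is bound and LomC is active, so *torE* is transcribed.
→ *torE* is ON.
Ornithine is present, so HolA is inactive.
Cellobiose is absent, so VorH is inactive.
With no repressor bound, *kosQ* is transcribed.
So KosQ is produced and active.
No repressor is bound and KosQ is active, so *torL* is transcribed.
→ *torL* is ON.
Citrulline is present, so SibN is active.
No repressor is bound and SibN is active, so *temK* is transcribed.
So TemK is produced and active.
ZorV is produced constitutively and is active.
With repressor TemK bound, *qilV* is not transcribed.
→ *qilV* is OFF.
Xylulose is absent, so PexG is active.
No repressor is bound and PexG is active, so *lutG* is transcribed.
→ *lutG* is ON.
4 of the 5 genes are transcribed.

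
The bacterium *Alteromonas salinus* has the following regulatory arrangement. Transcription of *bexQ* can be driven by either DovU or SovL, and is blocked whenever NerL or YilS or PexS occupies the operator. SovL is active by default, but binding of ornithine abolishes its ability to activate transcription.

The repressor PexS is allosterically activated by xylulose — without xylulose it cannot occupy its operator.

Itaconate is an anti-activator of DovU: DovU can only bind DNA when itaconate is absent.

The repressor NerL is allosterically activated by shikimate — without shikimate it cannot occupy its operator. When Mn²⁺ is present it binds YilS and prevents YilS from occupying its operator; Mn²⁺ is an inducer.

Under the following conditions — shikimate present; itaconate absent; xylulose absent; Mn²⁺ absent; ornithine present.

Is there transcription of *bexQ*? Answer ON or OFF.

Shikimate is present, so NerL is active.
Itaconate is absent, so DovU is active.
Mn²⁺ is absent, so YilS is active.
Ornithine is present, so SovL is inactive.
Xylulose is absent, so PexS is inactive.
With repressor NerL bound, *bexQ* is not transcribed.

OFF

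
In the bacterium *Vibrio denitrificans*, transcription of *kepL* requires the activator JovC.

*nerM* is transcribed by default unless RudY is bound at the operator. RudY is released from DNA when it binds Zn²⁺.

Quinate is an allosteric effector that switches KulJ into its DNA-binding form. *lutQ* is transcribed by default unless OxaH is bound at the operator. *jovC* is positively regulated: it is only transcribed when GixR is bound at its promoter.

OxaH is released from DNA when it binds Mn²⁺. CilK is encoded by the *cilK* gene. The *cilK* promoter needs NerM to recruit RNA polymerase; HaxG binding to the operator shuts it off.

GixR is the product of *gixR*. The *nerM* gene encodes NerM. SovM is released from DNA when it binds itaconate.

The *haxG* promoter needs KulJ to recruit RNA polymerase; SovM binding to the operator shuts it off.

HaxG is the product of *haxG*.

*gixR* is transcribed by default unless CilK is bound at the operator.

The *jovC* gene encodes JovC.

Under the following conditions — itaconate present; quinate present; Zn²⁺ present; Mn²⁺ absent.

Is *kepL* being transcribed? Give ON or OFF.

ON

Itaconate is present, so SovM is inactive.
Quinate is present, so KulJ is active.
No repressor is bound and KulJ is active, so *haxG* is transcribed.
So HaxG is produced and active.
Zn²⁺ is present, so RudY is inactive.
With no repressor bound, *nerM* is transcribed.
So NerM is produced and active.
With repressor HaxG bound, *cilK* is not transcribed.
So CilK is not produced.
With no repressor bound, *gixR* is transcribed.
So GixR is produced and active.
No repressor is bound and GixR is active, so *jovC* is transcribed.
So JovC is produced and active.
No repressor is bound and JovC is active, so *kepL* is transcribed.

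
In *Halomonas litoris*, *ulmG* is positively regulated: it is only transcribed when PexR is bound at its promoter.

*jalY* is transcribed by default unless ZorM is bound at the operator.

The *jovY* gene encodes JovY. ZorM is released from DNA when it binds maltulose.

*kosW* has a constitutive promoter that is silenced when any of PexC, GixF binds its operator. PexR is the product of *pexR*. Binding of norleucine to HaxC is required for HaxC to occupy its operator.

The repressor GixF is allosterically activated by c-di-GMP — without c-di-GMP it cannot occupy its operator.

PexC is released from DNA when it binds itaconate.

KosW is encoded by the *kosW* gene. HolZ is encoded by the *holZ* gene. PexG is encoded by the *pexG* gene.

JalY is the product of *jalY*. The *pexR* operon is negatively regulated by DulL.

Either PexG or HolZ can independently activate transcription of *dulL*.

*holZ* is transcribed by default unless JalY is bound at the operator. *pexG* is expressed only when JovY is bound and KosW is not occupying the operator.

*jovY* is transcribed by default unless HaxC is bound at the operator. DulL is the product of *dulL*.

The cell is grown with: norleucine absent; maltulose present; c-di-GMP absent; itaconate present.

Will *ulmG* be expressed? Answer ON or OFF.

Itaconate is present, so PexC is inactive.
c-di-GMP is absent, so GixF is inactive.
With no repressor bound, *kosW* is transcribed.
So KosW is produced and active.
Norleucine is absent, so HaxC is inactive.
With no repressor bound, *jovY* is transcribed.
So JovY is produced and active.
With repressor KosW bound, *pexG* is not transcribed.
So PexG is not produced.
Maltulose is present, so ZorM is inactive.
With no repressor bound, *jalY* is transcribed.
So JalY is produced and active.
With repressor JalY bound, *holZ* is not transcribed.
So HolZ is not produced.
No activator is available at the *dulL* promoter, so *dulL* is not transcribed.
So DulL is not produced.
With no repressor bound, *pexR* is transcribed.
So PexR is produced and active.
No repressor is bound and PexR is active, so *ulmG* is transcribed.

ON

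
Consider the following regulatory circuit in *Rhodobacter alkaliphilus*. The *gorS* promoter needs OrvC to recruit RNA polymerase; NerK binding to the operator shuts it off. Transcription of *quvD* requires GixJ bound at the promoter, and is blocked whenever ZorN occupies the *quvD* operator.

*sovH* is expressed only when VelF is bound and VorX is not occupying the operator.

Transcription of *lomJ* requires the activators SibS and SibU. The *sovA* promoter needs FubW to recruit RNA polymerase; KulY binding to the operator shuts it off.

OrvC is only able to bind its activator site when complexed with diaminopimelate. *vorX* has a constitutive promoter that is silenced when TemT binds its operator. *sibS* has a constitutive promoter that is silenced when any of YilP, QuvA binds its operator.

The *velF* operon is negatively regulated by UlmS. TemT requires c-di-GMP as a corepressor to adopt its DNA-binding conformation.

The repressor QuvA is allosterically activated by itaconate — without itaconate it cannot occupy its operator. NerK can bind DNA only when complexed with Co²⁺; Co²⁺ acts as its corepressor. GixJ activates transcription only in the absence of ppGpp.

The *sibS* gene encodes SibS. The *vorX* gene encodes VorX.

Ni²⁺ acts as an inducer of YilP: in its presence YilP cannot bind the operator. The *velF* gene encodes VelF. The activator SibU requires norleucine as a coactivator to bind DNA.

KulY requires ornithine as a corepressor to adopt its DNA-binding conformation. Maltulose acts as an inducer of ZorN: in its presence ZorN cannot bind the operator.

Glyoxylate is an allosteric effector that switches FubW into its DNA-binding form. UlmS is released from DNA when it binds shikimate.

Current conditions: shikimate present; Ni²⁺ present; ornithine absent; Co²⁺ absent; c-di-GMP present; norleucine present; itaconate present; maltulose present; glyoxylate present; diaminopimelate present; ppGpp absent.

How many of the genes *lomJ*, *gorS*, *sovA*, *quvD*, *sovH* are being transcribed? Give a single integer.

4

Ni²⁺ is present, so YilP is inactive.
Itaconate is present, so QuvA is active.
With repressor QuvA bound, *sibS* is not transcribed.
So SibS is not produced.
Norleucine is present, so SibU is active.
Required activator SibS is absent, so *lomJ* is not transcribed.
→ *lomJ* is OFF.
Diaminopimelate is present, so OrvC is active.
Co²⁺ is absent, so NerK is inactive.
No repressor is bound and OrvC is active, so *gorS* is transcribed.
→ *gorS* is ON.
Glyoxylate is present, so FubW is active.
Ornithine is absent, so KulY is inactive.
No repressor is bound and FubW is active, so *sovA* is transcribed.
→ *sovA* is ON.
Maltulose is present, so ZorN is inactive.
ppGpp is absent, so GixJ is active.
No repressor is bound and GixJ is active, so *quvD* is transcribed.
→ *quvD* is ON.
c-di-GMP is present, so TemT is active.
With repressor TemT bound, *vorX* is not transcribed.
So VorX is not produced.
Shikimate is present, so UlmS is inactive.
With no repressor bound, *velF* is transcribed.
So VelF is produced and active.
No repressor is bound and VelF is active, so *sovH* is transcribed.
→ *sovH* is ON.
4 of the 5 genes are transcribed.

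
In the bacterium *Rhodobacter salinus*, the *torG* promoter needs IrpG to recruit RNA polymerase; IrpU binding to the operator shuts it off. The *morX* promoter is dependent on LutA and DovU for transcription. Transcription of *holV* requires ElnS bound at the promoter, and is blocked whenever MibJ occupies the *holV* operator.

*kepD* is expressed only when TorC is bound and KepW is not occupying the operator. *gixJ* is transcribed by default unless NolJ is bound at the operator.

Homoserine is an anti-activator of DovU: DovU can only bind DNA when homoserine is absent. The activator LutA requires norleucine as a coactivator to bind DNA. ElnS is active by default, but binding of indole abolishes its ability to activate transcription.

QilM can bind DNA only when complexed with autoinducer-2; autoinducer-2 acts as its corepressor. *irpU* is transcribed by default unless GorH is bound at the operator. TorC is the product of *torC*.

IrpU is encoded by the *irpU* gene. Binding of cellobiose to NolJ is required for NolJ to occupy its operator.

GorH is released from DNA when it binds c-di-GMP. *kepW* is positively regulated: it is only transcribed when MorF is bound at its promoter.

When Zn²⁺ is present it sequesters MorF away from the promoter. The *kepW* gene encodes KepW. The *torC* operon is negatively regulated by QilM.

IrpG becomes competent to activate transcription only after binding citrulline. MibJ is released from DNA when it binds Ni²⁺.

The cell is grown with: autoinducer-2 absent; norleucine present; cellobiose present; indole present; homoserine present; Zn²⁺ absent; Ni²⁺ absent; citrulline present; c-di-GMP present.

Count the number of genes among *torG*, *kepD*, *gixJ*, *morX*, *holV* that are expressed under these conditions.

c-di-GMP is present, so GorH is inactive.
With no repressor bound, *irpU* is transcribed.
So IrpU is produced and active.
Citrulline is present, so IrpG is active.
With repressor IrpU bound, *torG* is not transcribed.
→ *torG* is OFF.
Autoinducer-2 is absent, so QilM is inactive.
With no repressor bound, *torC* is transcribed.
So TorC is produced and active.
Zn²⁺ is absent, so MorF is active.
No repressor is bound and MorF is active, so *kepW* is transcribed.
So KepW is produced and active.
With repressor KepW bound, *kepD* is not transcribed.
→ *kepD* is OFF.
Cellobiose is present, so NolJ is active.
With repressor NolJ bound, *gixJ* is not transcribed.
→ *gixJ* is OFF.
Norleucine is present, so LutA is active.
Homoserine is present, so DovU is inactive.
Required activator DovU is absent, so *morX* is not transcribed.
→ *morX* is OFF.
Ni²⁺ is absent, so MibJ is active.
Indole is present, so ElnS is inactive.
With repressor MibJ bound, *holV* is not transcribed.
→ *holV* is OFF.
0 of the 5 genes are transcribed.

0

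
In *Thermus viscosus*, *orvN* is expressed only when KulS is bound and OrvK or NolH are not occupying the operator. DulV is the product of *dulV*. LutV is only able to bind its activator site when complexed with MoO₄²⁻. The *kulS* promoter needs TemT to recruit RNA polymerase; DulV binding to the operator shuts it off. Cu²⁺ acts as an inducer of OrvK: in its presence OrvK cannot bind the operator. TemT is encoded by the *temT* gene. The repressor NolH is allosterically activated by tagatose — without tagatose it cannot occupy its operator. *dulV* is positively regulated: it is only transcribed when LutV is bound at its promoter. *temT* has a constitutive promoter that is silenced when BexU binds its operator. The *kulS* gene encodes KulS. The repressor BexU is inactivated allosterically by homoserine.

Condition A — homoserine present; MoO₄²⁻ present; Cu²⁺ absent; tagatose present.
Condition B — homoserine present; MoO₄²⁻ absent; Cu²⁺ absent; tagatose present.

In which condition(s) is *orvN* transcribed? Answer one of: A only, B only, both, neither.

Condition A:
Homoserine is present, so BexU is inactive.
With no repressor bound, *temT* is transcribed.
So TemT is produced and active.
MoO₄²⁻ is present, so LutV is active.
No repressor is bound and LutV is active, so *dulV* is transcribed.
So DulV is produced and active.
With repressor DulV bound, *kulS* is not transcribed.
So KulS is not produced.
Cu²⁺ is absent, so OrvK is active.
Tagatose is present, so NolH is active.
With repressor OrvK bound, *orvN* is not transcribed.
→ *orvN* is OFF in A.
Condition B:
Homoserine is present, so BexU is inactive.
With no repressor bound, *temT* is transcribed.
So TemT is produced and active.
MoO₄²⁻ is absent, so LutV is inactive.
Required activator LutV is absent, so *dulV* is not transcribed.
So DulV is not produced.
No repressor is bound and TemT is active, so *kulS* is transcribed.
So KulS is produced and active.
Cu²⁺ is absent, so OrvK is active.
Tagatose is present, so NolH is active.
With repressor OrvK bound, *orvN* is not transcribed.
→ *orvN* is OFF in B.

neither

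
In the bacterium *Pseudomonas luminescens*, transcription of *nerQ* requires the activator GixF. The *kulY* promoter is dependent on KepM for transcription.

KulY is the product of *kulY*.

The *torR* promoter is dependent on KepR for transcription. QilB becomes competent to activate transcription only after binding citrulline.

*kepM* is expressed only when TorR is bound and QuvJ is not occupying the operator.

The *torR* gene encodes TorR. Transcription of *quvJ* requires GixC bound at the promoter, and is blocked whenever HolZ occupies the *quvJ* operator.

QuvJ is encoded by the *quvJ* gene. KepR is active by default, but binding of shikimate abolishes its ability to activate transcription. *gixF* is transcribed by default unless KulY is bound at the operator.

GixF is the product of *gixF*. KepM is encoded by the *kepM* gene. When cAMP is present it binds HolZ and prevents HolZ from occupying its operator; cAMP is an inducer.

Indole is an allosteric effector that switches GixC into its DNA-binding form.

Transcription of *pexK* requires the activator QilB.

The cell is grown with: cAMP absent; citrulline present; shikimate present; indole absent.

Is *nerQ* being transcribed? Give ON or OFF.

cAMP is absent, so HolZ is active.
Indole is absent, so GixC is inactive.
With repressor HolZ bound, *quvJ* is not transcribed.
So QuvJ is not produced.
Shikimate is present, so KepR is inactive.
Required activator KepR is absent, so *torR* is not transcribed.
So TorR is not produced.
Required activator TorR is absent, so *kepM* is not transcribed.
So KepM is not produced.
Required activator KepM is absent, so *kulY* is not transcribed.
So KulY is not produced.
With no repressor bound, *gixF* is transcribed.
So GixF is produced and active.
No repressor is bound and GixF is active, so *nerQ* is transcribed.

ON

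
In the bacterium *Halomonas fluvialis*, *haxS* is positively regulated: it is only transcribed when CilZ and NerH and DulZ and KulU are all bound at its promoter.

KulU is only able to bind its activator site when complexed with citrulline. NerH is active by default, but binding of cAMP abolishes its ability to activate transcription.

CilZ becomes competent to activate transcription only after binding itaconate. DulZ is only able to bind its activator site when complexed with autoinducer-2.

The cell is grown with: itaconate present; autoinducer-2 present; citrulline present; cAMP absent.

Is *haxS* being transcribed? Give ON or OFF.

ON

Itaconate is present, so CilZ is active.
cAMP is absent, so NerH is active.
Autoinducer-2 is present, so DulZ is active.
Citrulline is present, so KulU is active.
No repressor is bound and CilZ and NerH and DulZ and KulU are active, so *haxS* is transcribed.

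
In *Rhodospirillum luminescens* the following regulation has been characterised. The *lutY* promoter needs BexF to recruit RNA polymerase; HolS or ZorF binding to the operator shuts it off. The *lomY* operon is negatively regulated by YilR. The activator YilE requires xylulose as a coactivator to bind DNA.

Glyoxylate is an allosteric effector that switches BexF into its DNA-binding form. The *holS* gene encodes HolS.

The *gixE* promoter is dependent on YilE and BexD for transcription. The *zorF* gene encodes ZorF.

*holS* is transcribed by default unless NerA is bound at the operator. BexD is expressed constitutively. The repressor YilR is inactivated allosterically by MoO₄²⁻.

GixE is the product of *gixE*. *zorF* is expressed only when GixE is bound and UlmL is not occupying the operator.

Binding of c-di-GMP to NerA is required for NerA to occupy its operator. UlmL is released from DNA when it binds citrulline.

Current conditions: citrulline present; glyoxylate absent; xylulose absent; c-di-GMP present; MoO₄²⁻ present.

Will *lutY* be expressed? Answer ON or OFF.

OFF

c-di-GMP is present, so NerA is active.
With repressor NerA bound, *holS* is not transcribed.
So HolS is not produced.
Xylulose is absent, so YilE is inactive.
BexD is produced constitutively and is active.
Required activator YilE is absent, so *gixE* is not transcribed.
So GixE is not produced.
Citrulline is present, so UlmL is inactive.
Required activator GixE is absent, so *zorF* is not transcribed.
So ZorF is not produced.
Glyoxylate is absent, so BexF is inactive.
Required activator BexF is absent, so *lutY* is not transcribed.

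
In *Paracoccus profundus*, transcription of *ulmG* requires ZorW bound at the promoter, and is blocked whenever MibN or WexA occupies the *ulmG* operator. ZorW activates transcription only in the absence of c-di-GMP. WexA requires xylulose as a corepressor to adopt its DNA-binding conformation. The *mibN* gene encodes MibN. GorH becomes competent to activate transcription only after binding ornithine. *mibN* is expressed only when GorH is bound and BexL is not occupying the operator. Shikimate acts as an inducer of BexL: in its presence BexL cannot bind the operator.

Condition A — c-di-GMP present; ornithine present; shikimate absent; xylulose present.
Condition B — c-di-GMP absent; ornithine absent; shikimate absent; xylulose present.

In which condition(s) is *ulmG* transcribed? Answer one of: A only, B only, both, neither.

neither

Condition A:
c-di-GMP is present, so ZorW is inactive.
Ornithine is present, so GorH is active.
Shikimate is absent, so BexL is active.
With repressor BexL bound, *mibN* is not transcribed.
So MibN is not produced.
Xylulose is present, so WexA is active.
With repressor WexA bound, *ulmG* is not transcribed.
→ *ulmG* is OFF in A.
Condition B:
c-di-GMP is absent, so ZorW is active.
Ornithine is absent, so GorH is inactive.
Shikimate is absent, so BexL is active.
With repressor BexL bound, *mibN* is not transcribed.
So MibN is not produced.
Xylulose is present, so WexA is active.
With repressor WexA bound, *ulmG* is not transcribed.
→ *ulmG* is OFF in B.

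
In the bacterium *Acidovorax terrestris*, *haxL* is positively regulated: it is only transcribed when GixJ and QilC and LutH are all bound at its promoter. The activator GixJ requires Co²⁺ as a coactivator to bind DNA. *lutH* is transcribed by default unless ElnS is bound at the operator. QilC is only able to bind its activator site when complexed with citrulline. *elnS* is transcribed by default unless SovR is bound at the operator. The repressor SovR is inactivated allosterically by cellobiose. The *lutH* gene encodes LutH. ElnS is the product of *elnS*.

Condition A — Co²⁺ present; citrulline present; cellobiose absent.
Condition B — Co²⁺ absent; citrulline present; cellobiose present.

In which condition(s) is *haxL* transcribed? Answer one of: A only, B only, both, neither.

Condition A:
Co²⁺ is present, so GixJ is active.
Citrulline is present, so QilC is active.
Cellobiose is absent, so SovR is active.
With repressor SovR bound, *elnS* is not transcribed.
So ElnS is not produced.
With no repressor bound, *lutH* is transcribed.
So LutH is produced and active.
No repressor is bound and GixJ and QilC and LutH are active, so *haxL* is transcribed.
→ *haxL* is ON in A.
Condition B:
Co²⁺ is absent, so GixJ is inactive.
Citrulline is present, so QilC is active.
Cellobiose is present, so SovR is inactive.
With no repressor bound, *elnS* is transcribed.
So ElnS is produced and active.
With repressor ElnS bound, *lutH* is not transcribed.
So LutH is not produced.
Required activator GixJ is absent, so *haxL* is not transcribed.
→ *haxL* is OFF in B.

A only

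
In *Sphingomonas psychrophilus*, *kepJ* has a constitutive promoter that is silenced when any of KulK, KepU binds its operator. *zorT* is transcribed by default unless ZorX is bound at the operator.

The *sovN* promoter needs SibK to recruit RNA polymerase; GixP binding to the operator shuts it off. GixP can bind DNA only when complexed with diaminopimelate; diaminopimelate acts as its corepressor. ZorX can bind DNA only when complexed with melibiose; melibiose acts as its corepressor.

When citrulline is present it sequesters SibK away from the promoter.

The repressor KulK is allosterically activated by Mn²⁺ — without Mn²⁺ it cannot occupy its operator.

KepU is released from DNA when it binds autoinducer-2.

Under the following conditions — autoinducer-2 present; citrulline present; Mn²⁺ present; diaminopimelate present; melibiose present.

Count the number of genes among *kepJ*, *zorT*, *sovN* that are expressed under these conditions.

0

Mn²⁺ is present, so KulK is active.
Autoinducer-2 is present, so KepU is inactive.
With repressor KulK bound, *kepJ* is not transcribed.
→ *kepJ* is OFF.
Melibiose is present, so ZorX is active.
With repressor ZorX bound, *zorT* is not transcribed.
→ *zorT* is OFF.
Diaminopimelate is present, so GixP is active.
Citrulline is present, so SibK is inactive.
With repressor GixP bound, *sovN* is not transcribed.
→ *sovN* is OFF.
0 of the 3 genes are transcribed.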